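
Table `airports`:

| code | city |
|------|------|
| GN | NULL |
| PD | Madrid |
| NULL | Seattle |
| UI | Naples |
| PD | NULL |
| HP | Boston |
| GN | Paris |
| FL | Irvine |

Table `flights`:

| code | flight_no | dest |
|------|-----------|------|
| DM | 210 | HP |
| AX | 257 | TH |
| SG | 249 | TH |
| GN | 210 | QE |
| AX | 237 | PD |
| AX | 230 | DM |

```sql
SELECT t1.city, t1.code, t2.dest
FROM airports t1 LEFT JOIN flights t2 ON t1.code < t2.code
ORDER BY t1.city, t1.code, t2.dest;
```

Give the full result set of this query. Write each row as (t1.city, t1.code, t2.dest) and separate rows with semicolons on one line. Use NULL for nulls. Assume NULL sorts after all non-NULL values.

(Boston, HP, TH); (Irvine, FL, QE); (Irvine, FL, TH); (Madrid, PD, TH); (Naples, UI, NULL); (Paris, GN, TH); (Seattle, NULL, NULL); (NULL, GN, TH); (NULL, PD, TH)

LEFT JOIN keeps every row from `airports`; unmatched rows get NULL for `flights`'s columns.
Matching on t1.code < t2.code. A NULL in a compared column never satisfies the condition.
- t1 row (code=GN): matches 1 t2 row(s) → 1 output row(s).
- t1 row (code=PD): matches 1 t2 row(s) → 1 output row(s).
- t1 row (code=NULL): no match → kept, t2 columns NULL.
- t1 row (code=UI): no match → kept, t2 columns NULL.
- t1 row (code=PD): matches 1 t2 row(s) → 1 output row(s).
- t1 row (code=HP): matches 1 t2 row(s) → 1 output row(s).
- t1 row (code=GN): matches 1 t2 row(s) → 1 output row(s).
- t1 row (code=FL): matches 2 t2 row(s) → 2 output row(s).
After projecting and ordering:
t1.city | t1.code | t2.dest
Boston | HP | TH
Irvine | FL | QE
Irvine | FL | TH
Madrid | PD | TH
Naples | UI | NULL
Paris | GN | TH
Seattle | NULL | NULL
NULL | GN | TH
NULL | PD | TH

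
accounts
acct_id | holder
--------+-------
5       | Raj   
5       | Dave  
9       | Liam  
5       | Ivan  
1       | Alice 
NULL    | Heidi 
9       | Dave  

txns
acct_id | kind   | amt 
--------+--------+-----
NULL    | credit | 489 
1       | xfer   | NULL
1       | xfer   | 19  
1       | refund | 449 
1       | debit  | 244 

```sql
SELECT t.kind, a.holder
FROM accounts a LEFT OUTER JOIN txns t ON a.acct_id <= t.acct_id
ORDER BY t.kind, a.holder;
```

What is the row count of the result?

10

LEFT JOIN keeps every row from `accounts`; unmatched rows get NULL for `txns`'s columns.
Matching on a.acct_id <= t.acct_id. A NULL in a compared column never satisfies the condition.
Matched pairs: 4; unmatched a rows kept: 6.
Total: 4 matched + 6 padded = 10 rows.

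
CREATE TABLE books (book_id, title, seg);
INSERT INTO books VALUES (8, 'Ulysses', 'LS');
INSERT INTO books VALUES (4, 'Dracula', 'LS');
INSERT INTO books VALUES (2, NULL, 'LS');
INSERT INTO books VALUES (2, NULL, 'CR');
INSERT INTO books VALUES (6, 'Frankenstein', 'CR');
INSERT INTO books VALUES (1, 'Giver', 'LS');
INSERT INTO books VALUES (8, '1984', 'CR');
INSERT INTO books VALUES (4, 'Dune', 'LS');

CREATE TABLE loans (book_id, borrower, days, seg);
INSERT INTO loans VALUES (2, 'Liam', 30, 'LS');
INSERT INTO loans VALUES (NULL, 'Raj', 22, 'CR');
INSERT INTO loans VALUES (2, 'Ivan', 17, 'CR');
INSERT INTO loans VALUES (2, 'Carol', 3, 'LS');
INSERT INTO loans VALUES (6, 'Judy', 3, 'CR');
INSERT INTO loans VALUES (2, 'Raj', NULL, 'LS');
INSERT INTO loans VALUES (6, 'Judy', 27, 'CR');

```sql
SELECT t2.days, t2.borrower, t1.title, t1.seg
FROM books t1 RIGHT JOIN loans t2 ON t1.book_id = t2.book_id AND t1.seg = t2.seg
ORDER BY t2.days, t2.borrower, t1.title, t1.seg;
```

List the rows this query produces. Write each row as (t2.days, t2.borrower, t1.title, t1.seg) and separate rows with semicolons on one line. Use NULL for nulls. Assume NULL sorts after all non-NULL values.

RIGHT JOIN keeps every row from `loans`; unmatched rows get NULL for `books`'s columns.
Matching on t1.book_id = t2.book_id AND t1.seg = t2.seg. A NULL in a compared column never satisfies the condition.
Matched pairs: 6; unmatched t2 rows kept: 1.

(3, Carol, NULL, LS); (3, Judy, Frankenstein, CR); (17, Ivan, NULL, CR); (22, Raj, NULL, NULL); (27, Judy, Frankenstein, CR); (30, Liam, NULL, LS); (NULL, Raj, NULL, LS)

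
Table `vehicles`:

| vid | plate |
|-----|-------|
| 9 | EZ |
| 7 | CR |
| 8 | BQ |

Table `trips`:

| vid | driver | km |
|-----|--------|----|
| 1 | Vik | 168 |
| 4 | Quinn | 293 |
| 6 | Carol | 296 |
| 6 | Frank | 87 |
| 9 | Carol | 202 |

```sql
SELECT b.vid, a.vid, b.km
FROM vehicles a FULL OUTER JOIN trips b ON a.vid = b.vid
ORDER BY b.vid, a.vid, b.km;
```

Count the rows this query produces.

7

FULL OUTER JOIN keeps every row from both sides; unmatched rows get NULL for the other side's columns.
Matching on a.vid = b.vid.
Matched pairs: 1; unmatched a rows kept: 2; unmatched b rows kept: 4.
Total: 1 matched + 6 padded = 7 rows.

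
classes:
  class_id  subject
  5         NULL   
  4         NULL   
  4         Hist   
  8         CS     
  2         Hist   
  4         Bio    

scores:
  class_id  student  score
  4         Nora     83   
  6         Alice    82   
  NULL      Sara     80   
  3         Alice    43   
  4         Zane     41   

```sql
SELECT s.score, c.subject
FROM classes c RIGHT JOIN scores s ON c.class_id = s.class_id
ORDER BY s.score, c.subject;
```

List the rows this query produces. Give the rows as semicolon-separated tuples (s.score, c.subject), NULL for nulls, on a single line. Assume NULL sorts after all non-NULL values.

(41, Bio); (41, Hist); (41, NULL); (43, NULL); (80, NULL); (82, NULL); (83, Bio); (83, Hist); (83, NULL)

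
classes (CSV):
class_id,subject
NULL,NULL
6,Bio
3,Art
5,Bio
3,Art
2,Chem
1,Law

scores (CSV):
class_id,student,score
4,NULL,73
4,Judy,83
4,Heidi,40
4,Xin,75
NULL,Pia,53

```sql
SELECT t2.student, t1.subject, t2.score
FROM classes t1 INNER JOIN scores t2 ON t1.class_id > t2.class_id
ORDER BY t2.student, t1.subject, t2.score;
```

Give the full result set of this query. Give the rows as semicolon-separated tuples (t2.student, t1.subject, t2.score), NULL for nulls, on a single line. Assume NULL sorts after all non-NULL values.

(Heidi, Bio, 40); (Heidi, Bio, 40); (Judy, Bio, 83); (Judy, Bio, 83); (Xin, Bio, 75); (Xin, Bio, 75); (NULL, Bio, 73); (NULL, Bio, 73)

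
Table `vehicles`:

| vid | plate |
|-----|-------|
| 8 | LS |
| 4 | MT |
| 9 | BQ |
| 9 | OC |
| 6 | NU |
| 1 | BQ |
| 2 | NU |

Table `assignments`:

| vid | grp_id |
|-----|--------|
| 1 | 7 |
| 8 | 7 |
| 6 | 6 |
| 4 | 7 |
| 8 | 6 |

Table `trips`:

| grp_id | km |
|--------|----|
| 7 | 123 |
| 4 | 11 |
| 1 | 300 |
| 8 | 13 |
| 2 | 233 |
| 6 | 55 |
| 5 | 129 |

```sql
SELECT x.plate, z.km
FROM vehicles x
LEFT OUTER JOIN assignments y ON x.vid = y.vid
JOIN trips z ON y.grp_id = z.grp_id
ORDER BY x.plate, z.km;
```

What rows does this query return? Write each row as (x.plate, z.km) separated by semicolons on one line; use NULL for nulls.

(BQ, 123); (LS, 55); (LS, 123); (MT, 123); (NU, 55)

Step 1 — x LEFT JOIN y on vid → 8 row(s).
Then INNER JOIN `trips z` on grp_id: keep only rows whose y.grp_id appears in z.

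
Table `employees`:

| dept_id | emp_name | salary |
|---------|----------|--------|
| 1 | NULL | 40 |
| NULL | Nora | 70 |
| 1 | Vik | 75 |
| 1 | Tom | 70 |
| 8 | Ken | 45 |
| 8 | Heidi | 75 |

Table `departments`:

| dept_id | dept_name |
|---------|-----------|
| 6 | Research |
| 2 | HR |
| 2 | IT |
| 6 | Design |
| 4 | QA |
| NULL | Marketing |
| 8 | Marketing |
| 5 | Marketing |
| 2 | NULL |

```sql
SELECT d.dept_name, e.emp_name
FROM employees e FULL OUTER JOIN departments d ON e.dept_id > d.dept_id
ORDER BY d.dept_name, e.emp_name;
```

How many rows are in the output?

20

FULL OUTER JOIN keeps every row from both sides; unmatched rows get NULL for the other side's columns.
Matching on e.dept_id > d.dept_id. A NULL in a compared column never satisfies the condition.
Matched pairs: 14; unmatched e rows kept: 4; unmatched d rows kept: 2.
Total: 14 matched + 6 padded = 20 rows.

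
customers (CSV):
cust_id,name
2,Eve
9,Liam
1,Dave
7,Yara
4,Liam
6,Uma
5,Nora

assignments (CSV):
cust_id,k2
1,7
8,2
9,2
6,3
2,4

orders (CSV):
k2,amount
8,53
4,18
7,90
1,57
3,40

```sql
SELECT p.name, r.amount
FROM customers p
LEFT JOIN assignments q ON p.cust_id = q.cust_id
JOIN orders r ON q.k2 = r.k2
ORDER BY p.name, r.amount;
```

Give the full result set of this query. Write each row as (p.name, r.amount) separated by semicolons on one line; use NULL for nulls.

(Dave, 90); (Eve, 18); (Uma, 40)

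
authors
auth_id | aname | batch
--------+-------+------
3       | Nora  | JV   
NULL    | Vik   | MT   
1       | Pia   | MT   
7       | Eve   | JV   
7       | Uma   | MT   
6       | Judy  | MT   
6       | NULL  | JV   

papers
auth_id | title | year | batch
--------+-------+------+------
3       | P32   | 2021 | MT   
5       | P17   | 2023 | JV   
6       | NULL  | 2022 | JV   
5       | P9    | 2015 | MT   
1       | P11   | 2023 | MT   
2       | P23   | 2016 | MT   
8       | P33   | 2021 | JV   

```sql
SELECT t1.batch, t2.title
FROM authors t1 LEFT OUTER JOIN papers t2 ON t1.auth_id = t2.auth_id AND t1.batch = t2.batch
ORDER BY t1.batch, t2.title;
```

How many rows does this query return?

LEFT JOIN keeps every row from `authors`; unmatched rows get NULL for `papers`'s columns.
Matching on t1.auth_id = t2.auth_id AND t1.batch = t2.batch. A NULL in a compared column never satisfies the condition.
- t1 row (auth_id=3, batch=JV): no match → kept, t2 columns NULL.
- t1 row (auth_id=NULL, batch=MT): no match → kept, t2 columns NULL.
- t1 row (auth_id=1, batch=MT): matches 1 t2 row(s) → 1 output row(s).
- t1 row (auth_id=7, batch=JV): no match → kept, t2 columns NULL.
- t1 row (auth_id=7, batch=MT): no match → kept, t2 columns NULL.
- t1 row (auth_id=6, batch=MT): no match → kept, t2 columns NULL.
- t1 row (auth_id=6, batch=JV): matches 1 t2 row(s) → 1 output row(s).
Total: 2 matched + 5 padded = 7 rows.

7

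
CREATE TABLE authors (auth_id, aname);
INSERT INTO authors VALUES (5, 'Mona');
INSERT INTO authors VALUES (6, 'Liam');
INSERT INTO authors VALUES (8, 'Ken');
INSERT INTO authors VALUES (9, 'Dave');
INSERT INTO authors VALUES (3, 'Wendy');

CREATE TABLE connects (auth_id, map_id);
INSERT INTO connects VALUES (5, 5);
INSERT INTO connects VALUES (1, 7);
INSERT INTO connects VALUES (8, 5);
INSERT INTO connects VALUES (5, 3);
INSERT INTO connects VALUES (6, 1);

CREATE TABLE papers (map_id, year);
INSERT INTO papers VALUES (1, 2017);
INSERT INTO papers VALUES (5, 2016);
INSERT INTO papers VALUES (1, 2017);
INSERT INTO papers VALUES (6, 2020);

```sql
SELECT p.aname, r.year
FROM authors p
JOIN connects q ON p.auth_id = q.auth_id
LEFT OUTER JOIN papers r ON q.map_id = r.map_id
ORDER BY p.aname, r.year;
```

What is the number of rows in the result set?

5

Evaluate left to right. First `authors p INNER JOIN connects q` on auth_id: 4 row(s).
Then LEFT JOIN `papers r` on map_id: each of those 4 rows is kept; rows whose q.map_id has no match in r get NULL for r's columns.
Result: 5 row(s).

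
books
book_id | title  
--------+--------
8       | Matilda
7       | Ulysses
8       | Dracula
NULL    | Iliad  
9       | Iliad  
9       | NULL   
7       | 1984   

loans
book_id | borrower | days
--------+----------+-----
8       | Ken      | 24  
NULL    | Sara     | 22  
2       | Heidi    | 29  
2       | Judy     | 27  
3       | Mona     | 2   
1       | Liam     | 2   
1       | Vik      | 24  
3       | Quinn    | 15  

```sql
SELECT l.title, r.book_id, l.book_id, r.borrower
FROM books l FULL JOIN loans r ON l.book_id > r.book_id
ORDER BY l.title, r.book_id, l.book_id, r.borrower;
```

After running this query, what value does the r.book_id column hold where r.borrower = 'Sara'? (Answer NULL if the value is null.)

FULL OUTER JOIN keeps every row from both sides; unmatched rows get NULL for the other side's columns.
Matching on l.book_id > r.book_id. A NULL in a compared column never satisfies the condition.
Matched pairs: 38; unmatched l rows kept: 1; unmatched r rows kept: 1.

NULL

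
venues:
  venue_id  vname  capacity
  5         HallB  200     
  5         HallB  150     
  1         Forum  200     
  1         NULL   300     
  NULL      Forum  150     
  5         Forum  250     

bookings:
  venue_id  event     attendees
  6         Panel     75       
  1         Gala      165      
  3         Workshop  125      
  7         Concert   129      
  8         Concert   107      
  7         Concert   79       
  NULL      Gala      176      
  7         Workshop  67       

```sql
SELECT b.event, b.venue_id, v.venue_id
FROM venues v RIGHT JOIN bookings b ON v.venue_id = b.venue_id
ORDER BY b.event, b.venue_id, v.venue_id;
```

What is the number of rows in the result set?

9

RIGHT JOIN keeps every row from `bookings`; unmatched rows get NULL for `venues`'s columns.
Matching on v.venue_id = b.venue_id. A NULL in a compared column never satisfies the condition.
- v row (venue_id=5): no match.
- v row (venue_id=5): no match.
- v row (venue_id=1): matches 1 b row(s) → 1 output row(s).
- v row (venue_id=1): matches 1 b row(s) → 1 output row(s).
- v row (venue_id=NULL): no match.
- v row (venue_id=5): no match.
- 7 b row(s) had no v match → kept, v columns NULL.
Total: 2 matched + 7 padded = 9 rows.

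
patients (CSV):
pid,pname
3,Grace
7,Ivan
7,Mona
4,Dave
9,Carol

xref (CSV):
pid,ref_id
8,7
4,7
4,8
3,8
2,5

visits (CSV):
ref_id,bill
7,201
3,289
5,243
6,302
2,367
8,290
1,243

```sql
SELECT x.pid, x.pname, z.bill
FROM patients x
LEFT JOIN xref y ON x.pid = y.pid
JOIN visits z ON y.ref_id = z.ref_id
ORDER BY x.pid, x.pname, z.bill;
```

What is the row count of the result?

3

Evaluate left to right. First `patients x LEFT JOIN xref y` on pid: 6 row(s).
Then INNER JOIN `visits z` on ref_id: keep only rows whose y.ref_id appears in z.
Result: 3 row(s).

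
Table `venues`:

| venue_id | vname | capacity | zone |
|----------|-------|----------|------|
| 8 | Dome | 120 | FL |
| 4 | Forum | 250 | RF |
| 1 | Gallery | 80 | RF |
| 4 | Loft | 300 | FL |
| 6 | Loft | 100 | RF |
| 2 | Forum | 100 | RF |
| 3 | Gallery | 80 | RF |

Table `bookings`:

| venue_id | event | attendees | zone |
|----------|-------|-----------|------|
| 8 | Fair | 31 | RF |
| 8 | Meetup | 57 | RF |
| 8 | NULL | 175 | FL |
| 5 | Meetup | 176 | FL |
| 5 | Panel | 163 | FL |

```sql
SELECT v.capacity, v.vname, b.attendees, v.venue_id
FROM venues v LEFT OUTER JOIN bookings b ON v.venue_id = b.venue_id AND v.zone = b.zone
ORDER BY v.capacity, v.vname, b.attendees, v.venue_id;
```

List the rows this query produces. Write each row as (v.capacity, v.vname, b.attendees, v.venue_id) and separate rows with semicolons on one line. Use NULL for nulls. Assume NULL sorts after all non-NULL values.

(80, Gallery, NULL, 1); (80, Gallery, NULL, 3); (100, Forum, NULL, 2); (100, Loft, NULL, 6); (120, Dome, 175, 8); (250, Forum, NULL, 4); (300, Loft, NULL, 4)

LEFT JOIN keeps every row from `venues`; unmatched rows get NULL for `bookings`'s columns.
Matching on v.venue_id = b.venue_id AND v.zone = b.zone.
Matched pairs: 1; unmatched v rows kept: 6.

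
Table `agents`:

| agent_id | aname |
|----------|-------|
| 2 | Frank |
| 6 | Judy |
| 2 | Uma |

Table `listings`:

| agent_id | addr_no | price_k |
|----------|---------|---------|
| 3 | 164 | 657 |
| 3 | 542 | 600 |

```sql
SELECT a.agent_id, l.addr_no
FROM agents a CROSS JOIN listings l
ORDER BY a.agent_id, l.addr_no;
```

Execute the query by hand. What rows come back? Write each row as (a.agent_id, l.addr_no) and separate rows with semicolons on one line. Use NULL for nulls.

CROSS JOIN pairs every row of `agents` with every row of `listings`: 3 × 2 = 6 rows.
After projecting and ordering:
a.agent_id | l.addr_no
2 | 164
2 | 164
2 | 542
2 | 542
6 | 164
6 | 542

(2, 164); (2, 164); (2, 542); (2, 542); (6, 164); (6, 542)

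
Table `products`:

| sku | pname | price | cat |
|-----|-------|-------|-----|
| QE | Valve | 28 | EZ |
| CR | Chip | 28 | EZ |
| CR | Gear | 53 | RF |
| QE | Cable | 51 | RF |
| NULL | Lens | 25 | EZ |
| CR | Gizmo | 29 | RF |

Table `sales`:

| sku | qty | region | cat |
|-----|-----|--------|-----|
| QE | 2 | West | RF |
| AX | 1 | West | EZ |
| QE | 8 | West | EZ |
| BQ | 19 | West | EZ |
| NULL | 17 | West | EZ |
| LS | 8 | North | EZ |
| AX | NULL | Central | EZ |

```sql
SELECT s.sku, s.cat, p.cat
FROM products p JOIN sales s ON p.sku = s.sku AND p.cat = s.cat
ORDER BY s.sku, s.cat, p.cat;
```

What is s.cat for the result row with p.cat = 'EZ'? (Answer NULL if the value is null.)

INNER JOIN keeps only pairs where the ON condition holds.
Matching on p.sku = s.sku AND p.cat = s.cat. A NULL in a compared column never satisfies the condition.
- sku=QE, cat=EZ: 1 matching s row(s), so 1 row(s) emitted.
- sku=CR, cat=EZ: no matching s row, dropped.
- sku=CR, cat=RF: no matching s row, dropped.
- sku=QE, cat=RF: 1 matching s row(s), so 1 row(s) emitted.
- sku=NULL, cat=EZ: no matching s row, dropped.
- sku=CR, cat=RF: no matching s row, dropped.

EZ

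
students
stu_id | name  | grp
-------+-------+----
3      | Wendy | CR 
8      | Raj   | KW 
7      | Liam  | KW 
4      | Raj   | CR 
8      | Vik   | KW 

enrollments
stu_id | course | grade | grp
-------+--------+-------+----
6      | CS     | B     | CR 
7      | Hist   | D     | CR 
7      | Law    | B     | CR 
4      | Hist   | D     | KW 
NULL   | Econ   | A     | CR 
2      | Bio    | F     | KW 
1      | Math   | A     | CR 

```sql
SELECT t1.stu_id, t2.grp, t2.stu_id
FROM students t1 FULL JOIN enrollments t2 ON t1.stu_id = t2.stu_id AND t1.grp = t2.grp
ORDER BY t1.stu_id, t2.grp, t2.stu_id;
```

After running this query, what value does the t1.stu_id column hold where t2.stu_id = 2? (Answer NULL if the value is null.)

NULL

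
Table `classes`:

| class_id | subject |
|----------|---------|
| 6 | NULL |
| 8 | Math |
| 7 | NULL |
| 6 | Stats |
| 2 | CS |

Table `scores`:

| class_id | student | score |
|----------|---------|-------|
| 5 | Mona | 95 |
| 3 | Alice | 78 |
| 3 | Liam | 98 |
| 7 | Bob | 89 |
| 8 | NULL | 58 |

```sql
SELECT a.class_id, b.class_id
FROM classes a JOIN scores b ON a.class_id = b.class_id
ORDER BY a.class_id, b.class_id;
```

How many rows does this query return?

INNER JOIN keeps only pairs where the ON condition holds.
Matching on a.class_id = b.class_id.
- a row (class_id=6): no match → dropped.
- a row (class_id=8): matches 1 b row(s) → 1 output row(s).
- a row (class_id=7): matches 1 b row(s) → 1 output row(s).
- a row (class_id=6): no match → dropped.
- a row (class_id=2): no match → dropped.
Total: 2 rows.

2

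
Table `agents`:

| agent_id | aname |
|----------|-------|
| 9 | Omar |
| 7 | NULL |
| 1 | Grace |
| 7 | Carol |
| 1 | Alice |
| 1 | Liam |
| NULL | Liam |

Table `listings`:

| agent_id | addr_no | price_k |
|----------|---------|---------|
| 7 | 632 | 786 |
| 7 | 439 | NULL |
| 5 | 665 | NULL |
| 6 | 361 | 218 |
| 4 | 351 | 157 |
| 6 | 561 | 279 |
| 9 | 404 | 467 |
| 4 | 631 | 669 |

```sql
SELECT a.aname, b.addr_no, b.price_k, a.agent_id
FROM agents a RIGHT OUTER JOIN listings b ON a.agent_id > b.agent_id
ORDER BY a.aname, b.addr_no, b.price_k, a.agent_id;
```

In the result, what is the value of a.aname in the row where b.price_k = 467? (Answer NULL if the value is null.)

NULL

RIGHT JOIN keeps every row from `listings`; unmatched rows get NULL for `agents`'s columns.
Matching on a.agent_id > b.agent_id. A NULL in a compared column never satisfies the condition.
Matched pairs: 17; unmatched b rows kept: 1.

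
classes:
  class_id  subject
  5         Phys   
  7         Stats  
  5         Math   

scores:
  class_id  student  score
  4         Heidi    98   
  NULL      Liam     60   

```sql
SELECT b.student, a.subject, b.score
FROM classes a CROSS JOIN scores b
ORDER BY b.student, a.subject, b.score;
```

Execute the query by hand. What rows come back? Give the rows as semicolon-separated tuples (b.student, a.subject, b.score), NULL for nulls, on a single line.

(Heidi, Math, 98); (Heidi, Phys, 98); (Heidi, Stats, 98); (Liam, Math, 60); (Liam, Phys, 60); (Liam, Stats, 60)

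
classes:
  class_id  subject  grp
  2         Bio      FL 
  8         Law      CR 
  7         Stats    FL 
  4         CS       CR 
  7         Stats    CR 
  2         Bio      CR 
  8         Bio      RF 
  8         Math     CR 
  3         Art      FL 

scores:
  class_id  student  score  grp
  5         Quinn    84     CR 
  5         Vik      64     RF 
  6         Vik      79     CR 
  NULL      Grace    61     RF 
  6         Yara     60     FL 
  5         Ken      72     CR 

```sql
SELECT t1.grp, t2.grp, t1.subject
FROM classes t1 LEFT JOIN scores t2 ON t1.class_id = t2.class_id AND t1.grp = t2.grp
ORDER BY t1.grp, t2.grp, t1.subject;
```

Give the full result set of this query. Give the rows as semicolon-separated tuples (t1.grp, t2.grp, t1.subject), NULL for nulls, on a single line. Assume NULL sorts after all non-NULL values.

(CR, NULL, Bio); (CR, NULL, CS); (CR, NULL, Law); (CR, NULL, Math); (CR, NULL, Stats); (FL, NULL, Art); (FL, NULL, Bio); (FL, NULL, Stats); (RF, NULL, Bio)

LEFT JOIN keeps every row from `classes`; unmatched rows get NULL for `scores`'s columns.
Matching on t1.class_id = t2.class_id AND t1.grp = t2.grp. A NULL in a compared column never satisfies the condition.
Matched pairs: 0; unmatched t1 rows kept: 9.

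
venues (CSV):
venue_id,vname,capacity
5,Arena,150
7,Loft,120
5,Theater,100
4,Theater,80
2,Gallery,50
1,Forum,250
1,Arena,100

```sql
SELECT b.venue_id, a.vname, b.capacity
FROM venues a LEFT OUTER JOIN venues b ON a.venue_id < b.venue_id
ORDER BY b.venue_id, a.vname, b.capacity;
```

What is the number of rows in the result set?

LEFT JOIN keeps every row from `venues a`; unmatched rows get NULL for `venues b`'s columns.
Matching on a.venue_id < b.venue_id.
- venue_id=5: 1 matching b row(s), so 1 row(s) emitted.
- venue_id=7: no b row matches, row kept with b columns NULL.
- venue_id=5: 1 matching b row(s), so 1 row(s) emitted.
- venue_id=4: 3 matching b row(s), so 3 row(s) emitted.
- venue_id=2: 4 matching b row(s), so 4 row(s) emitted.
- venue_id=1: 5 matching b row(s), so 5 row(s) emitted.
- venue_id=1: 5 matching b row(s), so 5 row(s) emitted.
Total: 19 matched + 1 padded = 20 rows.

20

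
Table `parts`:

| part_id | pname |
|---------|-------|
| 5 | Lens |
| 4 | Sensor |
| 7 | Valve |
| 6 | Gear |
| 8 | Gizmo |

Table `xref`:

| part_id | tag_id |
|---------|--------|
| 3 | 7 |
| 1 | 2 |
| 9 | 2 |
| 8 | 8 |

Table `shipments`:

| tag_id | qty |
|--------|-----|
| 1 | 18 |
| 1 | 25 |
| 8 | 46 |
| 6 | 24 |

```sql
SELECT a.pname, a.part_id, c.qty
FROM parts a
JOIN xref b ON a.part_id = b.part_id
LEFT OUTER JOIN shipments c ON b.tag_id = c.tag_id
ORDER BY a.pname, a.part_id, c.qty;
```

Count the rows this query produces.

Evaluate left to right. First `parts a INNER JOIN xref b` on part_id: 1 row(s).
Then LEFT JOIN `shipments c` on tag_id: each of those 1 rows is kept; rows whose b.tag_id has no match in c get NULL for c's columns.
Result: 1 row(s).

1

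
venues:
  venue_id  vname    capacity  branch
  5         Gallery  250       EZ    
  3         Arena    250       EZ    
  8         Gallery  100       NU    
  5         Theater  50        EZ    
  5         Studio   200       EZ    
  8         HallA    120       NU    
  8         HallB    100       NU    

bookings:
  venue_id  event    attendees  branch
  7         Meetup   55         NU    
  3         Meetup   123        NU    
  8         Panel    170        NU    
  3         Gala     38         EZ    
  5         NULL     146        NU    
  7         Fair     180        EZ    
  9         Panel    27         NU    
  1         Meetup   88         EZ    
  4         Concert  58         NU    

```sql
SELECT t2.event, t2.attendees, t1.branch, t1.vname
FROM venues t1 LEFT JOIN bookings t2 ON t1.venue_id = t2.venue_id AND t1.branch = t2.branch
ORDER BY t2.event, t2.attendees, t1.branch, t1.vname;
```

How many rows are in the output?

7

LEFT JOIN keeps every row from `venues`; unmatched rows get NULL for `bookings`'s columns.
Matching on t1.venue_id = t2.venue_id AND t1.branch = t2.branch.
Matched pairs: 4; unmatched t1 rows kept: 3.
Total: 4 matched + 3 padded = 7 rows.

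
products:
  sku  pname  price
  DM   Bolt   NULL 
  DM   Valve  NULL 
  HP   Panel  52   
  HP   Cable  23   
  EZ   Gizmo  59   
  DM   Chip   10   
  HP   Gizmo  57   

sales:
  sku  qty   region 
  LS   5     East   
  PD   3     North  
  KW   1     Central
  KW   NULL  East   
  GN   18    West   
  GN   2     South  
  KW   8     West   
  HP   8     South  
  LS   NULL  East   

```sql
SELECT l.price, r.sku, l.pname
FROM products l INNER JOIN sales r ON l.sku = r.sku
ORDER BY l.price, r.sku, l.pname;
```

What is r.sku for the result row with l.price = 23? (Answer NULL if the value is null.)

HP

INNER JOIN keeps only pairs where the ON condition holds.
Matching on l.sku = r.sku.
- sku=DM: no matching r row, dropped.
- sku=DM: no matching r row, dropped.
- sku=HP: 1 matching r row(s), so 1 row(s) emitted.
- sku=HP: 1 matching r row(s), so 1 row(s) emitted.
- sku=EZ: no matching r row, dropped.
- sku=DM: no matching r row, dropped.
- sku=HP: 1 matching r row(s), so 1 row(s) emitted.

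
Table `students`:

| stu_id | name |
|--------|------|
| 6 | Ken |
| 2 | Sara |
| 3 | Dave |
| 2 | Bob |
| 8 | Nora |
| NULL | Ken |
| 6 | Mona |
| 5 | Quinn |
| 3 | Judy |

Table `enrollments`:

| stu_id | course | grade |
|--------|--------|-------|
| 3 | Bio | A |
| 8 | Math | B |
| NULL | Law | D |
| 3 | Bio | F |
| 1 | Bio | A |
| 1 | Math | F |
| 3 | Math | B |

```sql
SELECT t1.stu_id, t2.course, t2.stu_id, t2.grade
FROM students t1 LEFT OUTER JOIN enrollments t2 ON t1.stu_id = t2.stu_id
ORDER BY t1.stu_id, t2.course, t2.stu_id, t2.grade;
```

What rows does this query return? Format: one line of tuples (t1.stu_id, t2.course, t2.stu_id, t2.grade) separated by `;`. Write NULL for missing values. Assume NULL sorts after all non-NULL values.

(2, NULL, NULL, NULL); (2, NULL, NULL, NULL); (3, Bio, 3, A); (3, Bio, 3, A); (3, Bio, 3, F); (3, Bio, 3, F); (3, Math, 3, B); (3, Math, 3, B); (5, NULL, NULL, NULL); (6, NULL, NULL, NULL); (6, NULL, NULL, NULL); (8, Math, 8, B); (NULL, NULL, NULL, NULL)

LEFT JOIN keeps every row from `students`; unmatched rows get NULL for `enrollments`'s columns.
Matching on t1.stu_id = t2.stu_id. A NULL in a compared column never satisfies the condition.
- t1 row (stu_id=6): no match → kept, t2 columns NULL.
- t1 row (stu_id=2): no match → kept, t2 columns NULL.
- t1 row (stu_id=3): matches 3 t2 row(s) → 3 output row(s).
- t1 row (stu_id=2): no match → kept, t2 columns NULL.
- t1 row (stu_id=8): matches 1 t2 row(s) → 1 output row(s).
- t1 row (stu_id=NULL): no match → kept, t2 columns NULL.
- t1 row (stu_id=6): no match → kept, t2 columns NULL.
- t1 row (stu_id=5): no match → kept, t2 columns NULL.
- t1 row (stu_id=3): matches 3 t2 row(s) → 3 output row(s).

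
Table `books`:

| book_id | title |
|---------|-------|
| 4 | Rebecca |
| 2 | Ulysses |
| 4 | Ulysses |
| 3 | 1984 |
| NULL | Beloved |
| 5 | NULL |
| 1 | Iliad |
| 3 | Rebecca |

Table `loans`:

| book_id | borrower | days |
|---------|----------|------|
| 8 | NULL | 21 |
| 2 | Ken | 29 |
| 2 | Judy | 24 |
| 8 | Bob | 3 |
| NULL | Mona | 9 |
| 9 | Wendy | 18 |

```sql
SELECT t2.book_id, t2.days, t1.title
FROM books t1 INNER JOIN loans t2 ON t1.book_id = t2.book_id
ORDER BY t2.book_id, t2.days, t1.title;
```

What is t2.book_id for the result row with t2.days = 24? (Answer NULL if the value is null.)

2

INNER JOIN keeps only pairs where the ON condition holds.
Matching on t1.book_id = t2.book_id. A NULL in a compared column never satisfies the condition.
- t1[0] book_id=4 → no match; dropped.
- t1[1] book_id=2 → 2 match(es) in t2 → 2 row(s).
- t1[2] book_id=4 → no match; dropped.
- t1[3] book_id=3 → no match; dropped.
- t1[4] book_id=NULL → no match; dropped.
- t1[5] book_id=5 → no match; dropped.
- t1[6] book_id=1 → no match; dropped.
- t1[7] book_id=3 → no match; dropped.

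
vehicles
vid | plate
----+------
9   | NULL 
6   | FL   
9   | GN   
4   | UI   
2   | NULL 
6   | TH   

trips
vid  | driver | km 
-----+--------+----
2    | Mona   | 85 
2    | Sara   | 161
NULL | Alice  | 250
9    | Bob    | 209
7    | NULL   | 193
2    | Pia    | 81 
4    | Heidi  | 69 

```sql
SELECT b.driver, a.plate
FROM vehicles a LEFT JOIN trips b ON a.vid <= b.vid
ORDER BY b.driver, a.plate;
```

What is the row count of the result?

15

LEFT JOIN keeps every row from `vehicles`; unmatched rows get NULL for `trips`'s columns.
Matching on a.vid <= b.vid. A NULL in a compared column never satisfies the condition.
- a row (vid=9): matches 1 b row(s) → 1 output row(s).
- a row (vid=6): matches 2 b row(s) → 2 output row(s).
- a row (vid=9): matches 1 b row(s) → 1 output row(s).
- a row (vid=4): matches 3 b row(s) → 3 output row(s).
- a row (vid=2): matches 6 b row(s) → 6 output row(s).
- a row (vid=6): matches 2 b row(s) → 2 output row(s).
Total: 15 rows.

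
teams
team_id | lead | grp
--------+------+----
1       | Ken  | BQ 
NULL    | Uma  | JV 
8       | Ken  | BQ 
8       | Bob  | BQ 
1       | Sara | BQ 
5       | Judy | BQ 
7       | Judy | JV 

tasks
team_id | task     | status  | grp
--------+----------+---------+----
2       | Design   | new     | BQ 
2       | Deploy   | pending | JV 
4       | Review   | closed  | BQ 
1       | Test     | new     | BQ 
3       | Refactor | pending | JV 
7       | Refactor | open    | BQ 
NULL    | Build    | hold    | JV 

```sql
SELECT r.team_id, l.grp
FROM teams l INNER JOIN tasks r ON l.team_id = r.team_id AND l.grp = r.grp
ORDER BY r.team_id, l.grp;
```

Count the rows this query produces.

2

INNER JOIN keeps only pairs where the ON condition holds.
Matching on l.team_id = r.team_id AND l.grp = r.grp. A NULL in a compared column never satisfies the condition.
- l (team_id=1, grp=BQ) pairs with 1 row(s) of r.
- l (team_id=NULL, grp=JV) has no partner → excluded.
- l (team_id=8, grp=BQ) has no partner → excluded.
- l (team_id=8, grp=BQ) has no partner → excluded.
- l (team_id=1, grp=BQ) pairs with 1 row(s) of r.
- l (team_id=5, grp=BQ) has no partner → excluded.
- l (team_id=7, grp=JV) has no partner → excluded.
Total: 2 rows.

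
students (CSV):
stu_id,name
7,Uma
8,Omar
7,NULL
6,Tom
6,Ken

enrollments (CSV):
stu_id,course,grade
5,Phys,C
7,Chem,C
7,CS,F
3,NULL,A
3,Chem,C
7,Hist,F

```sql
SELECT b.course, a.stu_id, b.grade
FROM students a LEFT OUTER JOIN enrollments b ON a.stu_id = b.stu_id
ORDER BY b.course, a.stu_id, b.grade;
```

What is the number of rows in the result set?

9

LEFT JOIN keeps every row from `students`; unmatched rows get NULL for `enrollments`'s columns.
Matching on a.stu_id = b.stu_id.
- a (stu_id=7) pairs with 3 row(s) of b.
- a (stu_id=8) has no partner → padded with NULL.
- a (stu_id=7) pairs with 3 row(s) of b.
- a (stu_id=6) has no partner → padded with NULL.
- a (stu_id=6) has no partner → padded with NULL.
Total: 6 matched + 3 padded = 9 rows.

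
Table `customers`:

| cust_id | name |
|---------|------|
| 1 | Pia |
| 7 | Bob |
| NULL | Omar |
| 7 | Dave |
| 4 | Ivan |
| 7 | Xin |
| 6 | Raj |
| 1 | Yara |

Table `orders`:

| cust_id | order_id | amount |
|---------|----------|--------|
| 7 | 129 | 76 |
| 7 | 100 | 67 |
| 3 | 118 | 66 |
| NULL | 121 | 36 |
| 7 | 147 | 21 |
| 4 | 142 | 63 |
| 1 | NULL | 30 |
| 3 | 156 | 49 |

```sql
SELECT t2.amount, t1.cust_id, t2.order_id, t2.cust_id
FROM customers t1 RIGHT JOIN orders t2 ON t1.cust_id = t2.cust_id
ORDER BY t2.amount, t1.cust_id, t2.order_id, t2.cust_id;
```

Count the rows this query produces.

15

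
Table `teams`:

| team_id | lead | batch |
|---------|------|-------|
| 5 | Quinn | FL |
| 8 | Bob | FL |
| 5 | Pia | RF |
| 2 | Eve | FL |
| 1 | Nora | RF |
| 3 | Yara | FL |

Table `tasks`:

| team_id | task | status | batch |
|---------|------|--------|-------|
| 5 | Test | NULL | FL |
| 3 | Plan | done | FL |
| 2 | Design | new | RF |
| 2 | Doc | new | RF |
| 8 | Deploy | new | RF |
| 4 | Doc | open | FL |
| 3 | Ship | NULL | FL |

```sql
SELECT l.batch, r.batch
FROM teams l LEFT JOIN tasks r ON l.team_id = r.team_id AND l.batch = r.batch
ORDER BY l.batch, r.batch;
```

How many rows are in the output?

7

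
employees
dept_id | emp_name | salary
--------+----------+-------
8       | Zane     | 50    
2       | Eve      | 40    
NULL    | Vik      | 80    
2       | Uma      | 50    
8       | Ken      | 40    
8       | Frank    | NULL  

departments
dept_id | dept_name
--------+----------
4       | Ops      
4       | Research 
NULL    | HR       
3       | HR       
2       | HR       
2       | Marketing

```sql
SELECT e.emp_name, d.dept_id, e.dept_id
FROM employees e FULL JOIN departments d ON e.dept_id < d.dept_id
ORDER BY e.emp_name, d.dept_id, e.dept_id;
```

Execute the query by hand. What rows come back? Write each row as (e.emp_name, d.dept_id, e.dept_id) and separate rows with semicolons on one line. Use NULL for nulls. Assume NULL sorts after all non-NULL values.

(Eve, 3, 2); (Eve, 4, 2); (Eve, 4, 2); (Frank, NULL, 8); (Ken, NULL, 8); (Uma, 3, 2); (Uma, 4, 2); (Uma, 4, 2); (Vik, NULL, NULL); (Zane, NULL, 8); (NULL, 2, NULL); (NULL, 2, NULL); (NULL, NULL, NULL)

FULL OUTER JOIN keeps every row from both sides; unmatched rows get NULL for the other side's columns.
Matching on e.dept_id < d.dept_id. A NULL in a compared column never satisfies the condition.
Matched pairs: 6; unmatched e rows kept: 4; unmatched d rows kept: 3.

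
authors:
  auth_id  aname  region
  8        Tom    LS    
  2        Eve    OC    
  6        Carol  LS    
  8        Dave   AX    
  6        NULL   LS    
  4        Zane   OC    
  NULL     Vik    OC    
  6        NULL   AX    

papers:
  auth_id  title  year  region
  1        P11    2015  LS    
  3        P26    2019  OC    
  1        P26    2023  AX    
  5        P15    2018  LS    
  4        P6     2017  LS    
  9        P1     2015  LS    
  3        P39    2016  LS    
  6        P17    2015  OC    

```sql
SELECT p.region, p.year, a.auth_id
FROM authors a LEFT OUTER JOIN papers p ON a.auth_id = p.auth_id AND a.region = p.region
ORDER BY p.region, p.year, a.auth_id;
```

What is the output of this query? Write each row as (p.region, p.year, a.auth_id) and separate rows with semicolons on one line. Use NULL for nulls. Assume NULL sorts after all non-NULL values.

LEFT JOIN keeps every row from `authors`; unmatched rows get NULL for `papers`'s columns.
Matching on a.auth_id = p.auth_id AND a.region = p.region. A NULL in a compared column never satisfies the condition.
- a row (auth_id=8, region=LS): no match → kept, p columns NULL.
- a row (auth_id=2, region=OC): no match → kept, p columns NULL.
- a row (auth_id=6, region=LS): no match → kept, p columns NULL.
- a row (auth_id=8, region=AX): no match → kept, p columns NULL.
- a row (auth_id=6, region=LS): no match → kept, p columns NULL.
- a row (auth_id=4, region=OC): no match → kept, p columns NULL.
- a row (auth_id=NULL, region=OC): no match → kept, p columns NULL.
- a row (auth_id=6, region=AX): no match → kept, p columns NULL.
After projecting and ordering:
p.region | p.year | a.auth_id
NULL | NULL | 2
NULL | NULL | 4
NULL | NULL | 6
NULL | NULL | 6
NULL | NULL | 6
NULL | NULL | 8
NULL | NULL | 8
NULL | NULL | NULL

(NULL, NULL, 2); (NULL, NULL, 4); (NULL, NULL, 6); (NULL, NULL, 6); (NULL, NULL, 6); (NULL, NULL, 8); (NULL, NULL, 8); (NULL, NULL, NULL)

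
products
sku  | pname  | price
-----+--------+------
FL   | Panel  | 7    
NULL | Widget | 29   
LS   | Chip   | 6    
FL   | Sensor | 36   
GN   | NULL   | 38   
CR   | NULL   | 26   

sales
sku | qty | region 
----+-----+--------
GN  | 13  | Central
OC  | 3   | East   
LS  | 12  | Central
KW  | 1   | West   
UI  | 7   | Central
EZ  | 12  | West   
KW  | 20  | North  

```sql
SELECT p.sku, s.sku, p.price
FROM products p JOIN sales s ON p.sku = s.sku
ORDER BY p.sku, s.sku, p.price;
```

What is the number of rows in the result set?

2

INNER JOIN keeps only pairs where the ON condition holds.
Matching on p.sku = s.sku. A NULL in a compared column never satisfies the condition.
- sku=FL: no matching s row, dropped.
- sku=NULL: no matching s row, dropped.
- sku=LS: 1 matching s row(s), so 1 row(s) emitted.
- sku=FL: no matching s row, dropped.
- sku=GN: 1 matching s row(s), so 1 row(s) emitted.
- sku=CR: no matching s row, dropped.
Total: 2 rows.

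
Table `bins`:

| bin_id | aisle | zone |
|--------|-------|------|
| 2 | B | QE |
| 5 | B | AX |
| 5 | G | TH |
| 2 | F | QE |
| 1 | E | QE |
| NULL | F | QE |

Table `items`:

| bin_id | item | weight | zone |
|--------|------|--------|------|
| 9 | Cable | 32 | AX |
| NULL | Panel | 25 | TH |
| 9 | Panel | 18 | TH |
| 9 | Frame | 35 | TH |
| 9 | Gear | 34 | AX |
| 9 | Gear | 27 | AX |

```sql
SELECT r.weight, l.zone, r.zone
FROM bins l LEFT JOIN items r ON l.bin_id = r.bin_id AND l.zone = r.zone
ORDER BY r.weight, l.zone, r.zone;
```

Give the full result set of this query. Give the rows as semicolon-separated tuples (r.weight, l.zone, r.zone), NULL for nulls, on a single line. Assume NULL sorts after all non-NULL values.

(NULL, AX, NULL); (NULL, QE, NULL); (NULL, QE, NULL); (NULL, QE, NULL); (NULL, QE, NULL); (NULL, TH, NULL)

LEFT JOIN keeps every row from `bins`; unmatched rows get NULL for `items`'s columns.
Matching on l.bin_id = r.bin_id AND l.zone = r.zone. A NULL in a compared column never satisfies the condition.
- l (bin_id=2, zone=QE) has no partner → padded with NULL.
- l (bin_id=5, zone=AX) has no partner → padded with NULL.
- l (bin_id=5, zone=TH) has no partner → padded with NULL.
- l (bin_id=2, zone=QE) has no partner → padded with NULL.
- l (bin_id=1, zone=QE) has no partner → padded with NULL.
- l (bin_id=NULL, zone=QE) has no partner → padded with NULL.
After projecting and ordering:
r.weight | l.zone | r.zone
NULL | AX | NULL
NULL | QE | NULL
NULL | QE | NULL
NULL | QE | NULL
NULL | QE | NULL
NULL | TH | NULL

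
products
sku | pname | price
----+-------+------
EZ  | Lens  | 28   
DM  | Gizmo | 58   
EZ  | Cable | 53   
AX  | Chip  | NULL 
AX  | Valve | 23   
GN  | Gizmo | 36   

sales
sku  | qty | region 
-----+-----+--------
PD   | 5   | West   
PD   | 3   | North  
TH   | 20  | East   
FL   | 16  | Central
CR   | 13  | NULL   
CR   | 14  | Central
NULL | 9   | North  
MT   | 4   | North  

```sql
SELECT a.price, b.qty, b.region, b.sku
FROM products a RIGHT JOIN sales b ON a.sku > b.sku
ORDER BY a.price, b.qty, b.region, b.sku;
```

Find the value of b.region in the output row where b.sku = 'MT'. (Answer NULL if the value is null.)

North

RIGHT JOIN keeps every row from `sales`; unmatched rows get NULL for `products`'s columns.
Matching on a.sku > b.sku. A NULL in a compared column never satisfies the condition.
Matched pairs: 9; unmatched b rows kept: 5.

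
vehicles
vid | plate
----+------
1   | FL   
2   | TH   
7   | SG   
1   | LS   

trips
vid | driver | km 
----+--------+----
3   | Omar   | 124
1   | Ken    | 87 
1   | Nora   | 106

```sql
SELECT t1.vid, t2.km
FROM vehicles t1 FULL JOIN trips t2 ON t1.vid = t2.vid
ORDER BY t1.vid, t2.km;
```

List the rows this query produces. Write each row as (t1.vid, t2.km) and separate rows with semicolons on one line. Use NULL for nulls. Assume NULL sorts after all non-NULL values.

FULL OUTER JOIN keeps every row from both sides; unmatched rows get NULL for the other side's columns.
Matching on t1.vid = t2.vid.
- t1[0] vid=1 → 2 match(es) in t2 → 2 row(s).
- t1[1] vid=2 → no match; kept with NULLs on the t2 side.
- t1[2] vid=7 → no match; kept with NULLs on the t2 side.
- t1[3] vid=1 → 2 match(es) in t2 → 2 row(s).
- 1 row(s) from t2 found no t1 partner → padded with NULL.
After projecting and ordering:
t1.vid | t2.km
1 | 87
1 | 87
1 | 106
1 | 106
2 | NULL
7 | NULL
NULL | 124

(1, 87); (1, 87); (1, 106); (1, 106); (2, NULL); (7, NULL); (NULL, 124)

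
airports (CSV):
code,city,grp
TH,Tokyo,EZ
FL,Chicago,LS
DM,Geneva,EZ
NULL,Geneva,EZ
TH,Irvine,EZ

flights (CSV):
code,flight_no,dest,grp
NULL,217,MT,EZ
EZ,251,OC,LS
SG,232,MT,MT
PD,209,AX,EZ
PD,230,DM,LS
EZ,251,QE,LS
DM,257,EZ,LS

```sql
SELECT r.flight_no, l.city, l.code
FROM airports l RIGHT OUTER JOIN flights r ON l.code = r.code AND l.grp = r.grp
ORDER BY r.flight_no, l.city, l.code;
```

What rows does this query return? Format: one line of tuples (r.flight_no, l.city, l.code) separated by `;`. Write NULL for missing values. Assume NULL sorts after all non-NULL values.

(209, NULL, NULL); (217, NULL, NULL); (230, NULL, NULL); (232, NULL, NULL); (251, NULL, NULL); (251, NULL, NULL); (257, NULL, NULL)

RIGHT JOIN keeps every row from `flights`; unmatched rows get NULL for `airports`'s columns.
Matching on l.code = r.code AND l.grp = r.grp. A NULL in a compared column never satisfies the condition.
Matched pairs: 0; unmatched r rows kept: 7.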